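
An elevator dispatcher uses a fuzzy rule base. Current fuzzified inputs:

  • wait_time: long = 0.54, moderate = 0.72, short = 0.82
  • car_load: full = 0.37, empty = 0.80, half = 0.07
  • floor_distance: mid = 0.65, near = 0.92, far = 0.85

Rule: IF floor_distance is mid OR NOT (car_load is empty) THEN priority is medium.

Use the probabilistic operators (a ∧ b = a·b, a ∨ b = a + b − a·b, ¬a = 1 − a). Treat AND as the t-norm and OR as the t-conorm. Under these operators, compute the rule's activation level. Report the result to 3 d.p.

firing strength: mid=0.65, ¬empty=1−0.80=0.20; OR[a + b − a·b] → w = 0.7200

0.720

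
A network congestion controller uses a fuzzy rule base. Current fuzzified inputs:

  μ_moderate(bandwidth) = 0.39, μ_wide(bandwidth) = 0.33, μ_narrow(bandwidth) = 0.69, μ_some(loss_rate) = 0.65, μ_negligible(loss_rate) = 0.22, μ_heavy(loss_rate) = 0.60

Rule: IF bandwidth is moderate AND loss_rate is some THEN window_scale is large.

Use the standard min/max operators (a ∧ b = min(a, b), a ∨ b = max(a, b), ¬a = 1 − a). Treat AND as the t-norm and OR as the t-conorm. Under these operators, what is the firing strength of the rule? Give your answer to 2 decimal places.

firing strength: moderate=0.39, some=0.65; AND[min(a, b)] → w = 0.39

0.39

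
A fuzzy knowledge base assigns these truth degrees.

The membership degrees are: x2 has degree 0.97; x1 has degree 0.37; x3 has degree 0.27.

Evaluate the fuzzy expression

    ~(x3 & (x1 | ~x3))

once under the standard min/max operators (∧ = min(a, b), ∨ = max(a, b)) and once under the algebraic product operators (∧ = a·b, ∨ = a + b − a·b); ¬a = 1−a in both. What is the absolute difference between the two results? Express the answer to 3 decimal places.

0.046

Under standard min/max:
  ~x3 = 1 − 0.27 = 0.73
  x1 | ~x3 = max(a, b) on (0.37, 0.73) = 0.73
  x3 & (x1 | ~x3) = min(a, b) on (0.27, 0.73) = 0.27
  ~(x3 & (x1 | ~x3)) = 1 − 0.27 = 0.73
  → value = 0.7300
Under algebraic product:
  ~x3 = 1 − 0.2700 = 0.7300
  x1 | ~x3 = a + b − a·b on (0.3700, 0.7300) = 0.8299
  x3 & (x1 | ~x3) = a·b on (0.2700, 0.8299) = 0.2241
  ~(x3 & (x1 | ~x3)) = 1 − 0.2241 = 0.7759
  → value = 0.7759
|0.7300 − 0.7759| = 0.046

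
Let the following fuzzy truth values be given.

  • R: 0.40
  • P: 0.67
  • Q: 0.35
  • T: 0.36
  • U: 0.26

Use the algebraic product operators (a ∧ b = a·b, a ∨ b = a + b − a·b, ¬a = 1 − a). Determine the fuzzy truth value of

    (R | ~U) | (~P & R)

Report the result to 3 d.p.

0.865

~U = 1 − 0.2600 = 0.7400
R | ~U = a + b − a·b on (0.4000, 0.7400) = 0.8440
~P = 1 − 0.6700 = 0.3300
~P & R = a·b on (0.3300, 0.4000) = 0.1320
(R | ~U) | (~P & R) = a + b − a·b on (0.8440, 0.1320) = 0.8646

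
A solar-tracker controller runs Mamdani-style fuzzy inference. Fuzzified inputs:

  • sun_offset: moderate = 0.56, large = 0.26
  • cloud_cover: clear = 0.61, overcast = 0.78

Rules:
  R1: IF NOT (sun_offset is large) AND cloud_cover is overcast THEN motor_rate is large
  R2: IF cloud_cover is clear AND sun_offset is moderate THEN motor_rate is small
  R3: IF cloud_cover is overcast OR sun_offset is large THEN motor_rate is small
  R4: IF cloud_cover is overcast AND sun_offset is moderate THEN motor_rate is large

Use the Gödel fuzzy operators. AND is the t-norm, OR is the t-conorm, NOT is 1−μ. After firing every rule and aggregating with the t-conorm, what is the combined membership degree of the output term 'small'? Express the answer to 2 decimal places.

0.78

R1: ¬large=1−0.26=0.74, overcast=0.78; AND[min(a, b)] → w = 0.74
R2: clear=0.61, moderate=0.56; AND[min(a, b)] → w = 0.56
R3: overcast=0.78, large=0.26; OR[max(a, b)] → w = 0.78
R4: overcast=0.78, moderate=0.56; AND[min(a, b)] → w = 0.56
Rules with consequent 'small': {R2, R3} → strengths 0.56, 0.78
Aggregate via t-conorm [max(a, b)]: 0.78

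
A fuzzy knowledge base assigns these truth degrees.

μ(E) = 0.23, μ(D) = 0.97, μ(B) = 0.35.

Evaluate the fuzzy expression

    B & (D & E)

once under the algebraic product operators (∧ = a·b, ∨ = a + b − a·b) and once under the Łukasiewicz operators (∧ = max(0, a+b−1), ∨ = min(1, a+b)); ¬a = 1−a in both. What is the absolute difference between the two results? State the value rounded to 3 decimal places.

0.078

Under algebraic product:
  D & E = a·b on (0.9700, 0.2300) = 0.2231
  B & (D & E) = a·b on (0.3500, 0.2231) = 0.0781
  → value = 0.0781
Under Łukasiewicz:
  D & E = max(0, a+b−1) on (0.97, 0.23) = 0.20
  B & (D & E) = max(0, a+b−1) on (0.35, 0.20) = 0.00
  → value = 0.0000
|0.0781 − 0.0000| = 0.078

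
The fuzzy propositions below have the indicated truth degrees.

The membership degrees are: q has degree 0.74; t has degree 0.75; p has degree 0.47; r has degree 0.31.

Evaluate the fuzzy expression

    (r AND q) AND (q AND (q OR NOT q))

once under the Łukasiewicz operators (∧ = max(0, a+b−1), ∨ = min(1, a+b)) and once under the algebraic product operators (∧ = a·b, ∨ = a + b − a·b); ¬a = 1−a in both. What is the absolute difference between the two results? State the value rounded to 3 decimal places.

Under Łukasiewicz:
  r AND q = max(0, a+b−1) on (0.31, 0.74) = 0.05
  NOT q = 1 − 0.74 = 0.26
  q OR NOT q = min(1, a+b) on (0.74, 0.26) = 1.00
  q AND (q OR NOT q) = max(0, a+b−1) on (0.74, 1.00) = 0.74
  (r AND q) AND (q AND (q OR NOT q)) = max(0, a+b−1) on (0.05, 0.74) = 0.00
  → value = 0.0000
Under algebraic product:
  r AND q = a·b on (0.3100, 0.7400) = 0.2294
  NOT q = 1 − 0.7400 = 0.2600
  q OR NOT q = a + b − a·b on (0.7400, 0.2600) = 0.8076
  q AND (q OR NOT q) = a·b on (0.7400, 0.8076) = 0.5976
  (r AND q) AND (q AND (q OR NOT q)) = a·b on (0.2294, 0.5976) = 0.1371
  → value = 0.1371
|0.0000 − 0.1371| = 0.137

0.137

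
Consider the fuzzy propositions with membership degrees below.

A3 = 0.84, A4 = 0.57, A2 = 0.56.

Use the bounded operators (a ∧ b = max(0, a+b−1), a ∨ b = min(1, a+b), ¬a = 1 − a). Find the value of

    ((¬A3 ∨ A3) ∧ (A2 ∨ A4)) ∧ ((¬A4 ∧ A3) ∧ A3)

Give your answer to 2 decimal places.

0.11

¬A3 = 1 − 0.84 = 0.16
¬A3 ∨ A3 = min(1, a+b) on (0.16, 0.84) = 1.00
A2 ∨ A4 = min(1, a+b) on (0.56, 0.57) = 1.00
(¬A3 ∨ A3) ∧ (A2 ∨ A4) = max(0, a+b−1) on (1.00, 1.00) = 1.00
¬A4 = 1 − 0.57 = 0.43
¬A4 ∧ A3 = max(0, a+b−1) on (0.43, 0.84) = 0.27
(¬A4 ∧ A3) ∧ A3 = max(0, a+b−1) on (0.27, 0.84) = 0.11
((¬A3 ∨ A3) ∧ (A2 ∨ A4)) ∧ ((¬A4 ∧ A3) ∧ A3) = max(0, a+b−1) on (1.00, 0.11) = 0.11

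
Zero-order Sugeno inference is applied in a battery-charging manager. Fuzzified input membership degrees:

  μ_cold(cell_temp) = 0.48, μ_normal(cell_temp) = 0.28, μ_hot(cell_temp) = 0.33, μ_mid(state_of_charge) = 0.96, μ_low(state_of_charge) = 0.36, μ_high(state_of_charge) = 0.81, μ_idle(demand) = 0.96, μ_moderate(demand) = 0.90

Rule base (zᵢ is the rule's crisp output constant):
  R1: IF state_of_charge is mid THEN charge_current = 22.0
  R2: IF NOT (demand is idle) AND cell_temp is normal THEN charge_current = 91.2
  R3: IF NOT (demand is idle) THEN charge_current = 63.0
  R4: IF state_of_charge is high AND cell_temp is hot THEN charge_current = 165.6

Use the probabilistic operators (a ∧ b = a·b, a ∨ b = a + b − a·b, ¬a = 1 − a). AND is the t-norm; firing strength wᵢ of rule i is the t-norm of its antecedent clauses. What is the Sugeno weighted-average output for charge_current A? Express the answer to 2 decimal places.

R1 (z=22.0): mid=0.96 → w = 0.9600
R2 (z=91.2): ¬idle=1−0.96=0.04, normal=0.28; AND[a·b] → w = 0.0112
R3 (z=63.0): ¬idle=1−0.96=0.04 → w = 0.0400
R4 (z=165.6): high=0.81, hot=0.33; AND[a·b] → w = 0.2673
Weighted average = (0.9600·22.0 + 0.0112·91.2 + 0.0400·63.0 + 0.2673·165.6) / (0.9600 + 0.0112 + 0.0400 + 0.2673)
  = 68.9263 / 1.2785 = 53.91

53.91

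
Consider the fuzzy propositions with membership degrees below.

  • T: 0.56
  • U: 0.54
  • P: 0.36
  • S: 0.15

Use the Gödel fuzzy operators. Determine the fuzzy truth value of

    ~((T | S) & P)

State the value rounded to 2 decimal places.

T | S = max(a, b) on (0.56, 0.15) = 0.56
(T | S) & P = min(a, b) on (0.56, 0.36) = 0.36
~((T | S) & P) = 1 − 0.36 = 0.64

0.64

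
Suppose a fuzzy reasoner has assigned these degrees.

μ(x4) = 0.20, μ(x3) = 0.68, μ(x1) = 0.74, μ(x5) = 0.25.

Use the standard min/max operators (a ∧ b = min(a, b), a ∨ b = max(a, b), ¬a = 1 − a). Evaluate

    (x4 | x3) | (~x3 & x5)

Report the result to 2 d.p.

0.68

x4 | x3 = max(a, b) on (0.20, 0.68) = 0.68
~x3 = 1 − 0.68 = 0.32
~x3 & x5 = min(a, b) on (0.32, 0.25) = 0.25
(x4 | x3) | (~x3 & x5) = max(a, b) on (0.68, 0.25) = 0.68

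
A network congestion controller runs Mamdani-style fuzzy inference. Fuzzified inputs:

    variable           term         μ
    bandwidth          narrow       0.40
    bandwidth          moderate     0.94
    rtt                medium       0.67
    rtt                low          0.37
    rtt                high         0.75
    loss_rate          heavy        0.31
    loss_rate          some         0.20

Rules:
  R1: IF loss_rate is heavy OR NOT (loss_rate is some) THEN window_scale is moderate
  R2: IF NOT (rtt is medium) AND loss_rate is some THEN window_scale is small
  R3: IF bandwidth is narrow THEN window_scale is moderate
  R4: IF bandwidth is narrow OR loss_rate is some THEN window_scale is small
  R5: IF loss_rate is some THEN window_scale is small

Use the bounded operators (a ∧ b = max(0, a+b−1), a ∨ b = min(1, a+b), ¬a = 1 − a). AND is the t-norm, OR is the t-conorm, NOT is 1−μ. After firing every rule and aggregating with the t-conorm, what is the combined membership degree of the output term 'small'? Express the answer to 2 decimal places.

0.80

R1: heavy=0.31, ¬some=1−0.20=0.80; OR[min(1, a+b)] → w = 1.00
R2: ¬medium=1−0.67=0.33, some=0.20; AND[max(0, a+b−1)] → w = 0.00
R3: narrow=0.40 → w = 0.40
R4: narrow=0.40, some=0.20; OR[min(1, a+b)] → w = 0.60
R5: some=0.20 → w = 0.20
Rules with consequent 'small': {R2, R4, R5} → strengths 0.00, 0.60, 0.20
Aggregate via t-conorm [min(1, a+b)]: 0.80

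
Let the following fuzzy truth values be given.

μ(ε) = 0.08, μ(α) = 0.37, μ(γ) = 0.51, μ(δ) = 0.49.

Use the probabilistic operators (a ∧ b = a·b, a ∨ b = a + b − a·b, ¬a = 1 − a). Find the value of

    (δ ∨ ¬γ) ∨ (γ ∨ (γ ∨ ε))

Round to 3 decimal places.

¬γ = 1 − 0.5100 = 0.4900
δ ∨ ¬γ = a + b − a·b on (0.4900, 0.4900) = 0.7399
γ ∨ ε = a + b − a·b on (0.5100, 0.0800) = 0.5492
γ ∨ (γ ∨ ε) = a + b − a·b on (0.5100, 0.5492) = 0.7791
(δ ∨ ¬γ) ∨ (γ ∨ (γ ∨ ε)) = a + b − a·b on (0.7399, 0.7791) = 0.9425

0.943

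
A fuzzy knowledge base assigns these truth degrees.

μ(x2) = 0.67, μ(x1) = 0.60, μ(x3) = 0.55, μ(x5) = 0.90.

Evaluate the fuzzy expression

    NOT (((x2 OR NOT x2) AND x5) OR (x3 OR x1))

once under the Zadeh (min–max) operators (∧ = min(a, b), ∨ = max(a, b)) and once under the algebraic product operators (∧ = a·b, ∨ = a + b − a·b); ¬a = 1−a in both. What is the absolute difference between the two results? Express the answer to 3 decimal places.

Under Zadeh (min–max):
  NOT x2 = 1 − 0.67 = 0.33
  x2 OR NOT x2 = max(a, b) on (0.67, 0.33) = 0.67
  (x2 OR NOT x2) AND x5 = min(a, b) on (0.67, 0.90) = 0.67
  x3 OR x1 = max(a, b) on (0.55, 0.60) = 0.60
  ((x2 OR NOT x2) AND x5) OR (x3 OR x1) = max(a, b) on (0.67, 0.60) = 0.67
  NOT (((x2 OR NOT x2) AND x5) OR (x3 OR x1)) = 1 − 0.67 = 0.33
  → value = 0.3300
Under algebraic product:
  NOT x2 = 1 − 0.6700 = 0.3300
  x2 OR NOT x2 = a + b − a·b on (0.6700, 0.3300) = 0.7789
  (x2 OR NOT x2) AND x5 = a·b on (0.7789, 0.9000) = 0.7010
  x3 OR x1 = a + b − a·b on (0.5500, 0.6000) = 0.8200
  ((x2 OR NOT x2) AND x5) OR (x3 OR x1) = a + b − a·b on (0.7010, 0.8200) = 0.9462
  NOT (((x2 OR NOT x2) AND x5) OR (x3 OR x1)) = 1 − 0.9462 = 0.0538
  → value = 0.0538
|0.3300 − 0.0538| = 0.276

0.276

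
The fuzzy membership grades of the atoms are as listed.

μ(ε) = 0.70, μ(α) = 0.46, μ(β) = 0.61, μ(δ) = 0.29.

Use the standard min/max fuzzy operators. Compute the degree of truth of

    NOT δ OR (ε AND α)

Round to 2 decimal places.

0.71

NOT δ = 1 − 0.29 = 0.71
ε AND α = min(a, b) on (0.70, 0.46) = 0.46
NOT δ OR (ε AND α) = max(a, b) on (0.71, 0.46) = 0.71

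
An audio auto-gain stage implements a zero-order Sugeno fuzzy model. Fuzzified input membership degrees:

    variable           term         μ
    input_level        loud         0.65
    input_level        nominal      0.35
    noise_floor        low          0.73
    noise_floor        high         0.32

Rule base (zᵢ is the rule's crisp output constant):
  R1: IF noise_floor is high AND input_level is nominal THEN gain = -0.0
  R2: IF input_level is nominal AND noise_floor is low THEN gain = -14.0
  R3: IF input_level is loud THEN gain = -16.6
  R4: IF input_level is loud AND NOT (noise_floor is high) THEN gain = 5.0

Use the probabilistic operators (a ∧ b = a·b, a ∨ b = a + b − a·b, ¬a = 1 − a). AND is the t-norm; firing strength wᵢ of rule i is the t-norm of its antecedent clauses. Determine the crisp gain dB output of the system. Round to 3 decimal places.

-8.330

R1 (z=-0.0): high=0.32, nominal=0.35; AND[a·b] → w = 0.1120
R2 (z=-14.0): nominal=0.35, low=0.73; AND[a·b] → w = 0.2555
R3 (z=-16.6): loud=0.65 → w = 0.6500
R4 (z=5.0): loud=0.65, ¬high=1−0.32=0.68; AND[a·b] → w = 0.4420
Weighted average = (0.1120·-0.0 + 0.2555·-14.0 + 0.6500·-16.6 + 0.4420·5.0) / (0.1120 + 0.2555 + 0.6500 + 0.4420)
  = -12.1570 / 1.4595 = -8.330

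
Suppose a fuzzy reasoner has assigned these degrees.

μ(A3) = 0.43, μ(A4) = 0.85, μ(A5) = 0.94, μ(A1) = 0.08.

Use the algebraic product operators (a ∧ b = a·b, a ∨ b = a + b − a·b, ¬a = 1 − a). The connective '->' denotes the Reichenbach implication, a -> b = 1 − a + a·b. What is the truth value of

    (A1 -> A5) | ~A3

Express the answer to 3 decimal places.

0.998

A1 -> A5  [Reichenbach: 1 − a + a·b] with a=0.0800, b=0.9400 → 0.9952
~A3 = 1 − 0.4300 = 0.5700
(A1 -> A5) | ~A3 = a + b − a·b on (0.9952, 0.5700) = 0.9979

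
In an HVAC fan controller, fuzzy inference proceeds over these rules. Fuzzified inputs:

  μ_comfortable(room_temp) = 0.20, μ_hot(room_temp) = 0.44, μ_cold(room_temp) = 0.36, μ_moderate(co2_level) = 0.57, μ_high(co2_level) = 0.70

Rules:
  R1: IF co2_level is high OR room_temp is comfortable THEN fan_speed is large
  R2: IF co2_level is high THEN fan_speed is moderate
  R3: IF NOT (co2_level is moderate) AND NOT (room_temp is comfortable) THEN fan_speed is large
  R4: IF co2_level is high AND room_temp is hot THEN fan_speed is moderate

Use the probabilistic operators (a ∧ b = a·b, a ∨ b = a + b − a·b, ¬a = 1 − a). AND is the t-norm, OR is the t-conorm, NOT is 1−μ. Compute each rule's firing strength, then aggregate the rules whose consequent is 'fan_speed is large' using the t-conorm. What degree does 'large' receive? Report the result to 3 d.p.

R1: high=0.70, comfortable=0.20; OR[a + b − a·b] → w = 0.7600
R2: high=0.70 → w = 0.7000
R3: ¬moderate=1−0.57=0.43, ¬comfortable=1−0.20=0.80; AND[a·b] → w = 0.3440
R4: high=0.70, hot=0.44; AND[a·b] → w = 0.3080
Rules with consequent 'large': {R1, R3} → strengths 0.7600, 0.3440
Aggregate via t-conorm [a + b − a·b]: 0.8426

0.843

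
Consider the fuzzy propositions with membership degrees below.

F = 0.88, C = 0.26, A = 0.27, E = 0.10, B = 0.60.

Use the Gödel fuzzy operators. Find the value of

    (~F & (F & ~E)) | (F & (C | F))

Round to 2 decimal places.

0.88

~F = 1 − 0.88 = 0.12
~E = 1 − 0.10 = 0.90
F & ~E = min(a, b) on (0.88, 0.90) = 0.88
~F & (F & ~E) = min(a, b) on (0.12, 0.88) = 0.12
C | F = max(a, b) on (0.26, 0.88) = 0.88
F & (C | F) = min(a, b) on (0.88, 0.88) = 0.88
(~F & (F & ~E)) | (F & (C | F)) = max(a, b) on (0.12, 0.88) = 0.88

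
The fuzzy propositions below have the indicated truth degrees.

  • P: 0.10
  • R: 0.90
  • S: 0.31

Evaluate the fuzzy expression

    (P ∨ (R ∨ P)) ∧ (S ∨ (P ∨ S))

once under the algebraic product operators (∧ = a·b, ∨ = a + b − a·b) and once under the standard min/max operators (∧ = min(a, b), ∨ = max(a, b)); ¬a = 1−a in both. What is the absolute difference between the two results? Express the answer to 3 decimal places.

0.215

Under algebraic product:
  R ∨ P = a + b − a·b on (0.9000, 0.1000) = 0.9100
  P ∨ (R ∨ P) = a + b − a·b on (0.1000, 0.9100) = 0.9190
  P ∨ S = a + b − a·b on (0.1000, 0.3100) = 0.3790
  S ∨ (P ∨ S) = a + b − a·b on (0.3100, 0.3790) = 0.5715
  (P ∨ (R ∨ P)) ∧ (S ∨ (P ∨ S)) = a·b on (0.9190, 0.5715) = 0.5252
  → value = 0.5252
Under standard min/max:
  R ∨ P = max(a, b) on (0.90, 0.10) = 0.90
  P ∨ (R ∨ P) = max(a, b) on (0.10, 0.90) = 0.90
  P ∨ S = max(a, b) on (0.10, 0.31) = 0.31
  S ∨ (P ∨ S) = max(a, b) on (0.31, 0.31) = 0.31
  (P ∨ (R ∨ P)) ∧ (S ∨ (P ∨ S)) = min(a, b) on (0.90, 0.31) = 0.31
  → value = 0.3100
|0.5252 − 0.3100| = 0.215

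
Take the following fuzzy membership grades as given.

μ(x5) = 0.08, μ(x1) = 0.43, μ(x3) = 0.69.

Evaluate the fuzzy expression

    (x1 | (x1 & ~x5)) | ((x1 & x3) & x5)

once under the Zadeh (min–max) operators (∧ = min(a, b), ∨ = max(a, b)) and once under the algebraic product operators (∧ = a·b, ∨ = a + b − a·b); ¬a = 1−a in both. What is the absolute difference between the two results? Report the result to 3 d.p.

0.234

Under Zadeh (min–max):
  ~x5 = 1 − 0.08 = 0.92
  x1 & ~x5 = min(a, b) on (0.43, 0.92) = 0.43
  x1 | (x1 & ~x5) = max(a, b) on (0.43, 0.43) = 0.43
  x1 & x3 = min(a, b) on (0.43, 0.69) = 0.43
  (x1 & x3) & x5 = min(a, b) on (0.43, 0.08) = 0.08
  (x1 | (x1 & ~x5)) | ((x1 & x3) & x5) = max(a, b) on (0.43, 0.08) = 0.43
  → value = 0.4300
Under algebraic product:
  ~x5 = 1 − 0.0800 = 0.9200
  x1 & ~x5 = a·b on (0.4300, 0.9200) = 0.3956
  x1 | (x1 & ~x5) = a + b − a·b on (0.4300, 0.3956) = 0.6555
  x1 & x3 = a·b on (0.4300, 0.6900) = 0.2967
  (x1 & x3) & x5 = a·b on (0.2967, 0.0800) = 0.0237
  (x1 | (x1 & ~x5)) | ((x1 & x3) & x5) = a + b − a·b on (0.6555, 0.0237) = 0.6637
  → value = 0.6637
|0.4300 − 0.6637| = 0.234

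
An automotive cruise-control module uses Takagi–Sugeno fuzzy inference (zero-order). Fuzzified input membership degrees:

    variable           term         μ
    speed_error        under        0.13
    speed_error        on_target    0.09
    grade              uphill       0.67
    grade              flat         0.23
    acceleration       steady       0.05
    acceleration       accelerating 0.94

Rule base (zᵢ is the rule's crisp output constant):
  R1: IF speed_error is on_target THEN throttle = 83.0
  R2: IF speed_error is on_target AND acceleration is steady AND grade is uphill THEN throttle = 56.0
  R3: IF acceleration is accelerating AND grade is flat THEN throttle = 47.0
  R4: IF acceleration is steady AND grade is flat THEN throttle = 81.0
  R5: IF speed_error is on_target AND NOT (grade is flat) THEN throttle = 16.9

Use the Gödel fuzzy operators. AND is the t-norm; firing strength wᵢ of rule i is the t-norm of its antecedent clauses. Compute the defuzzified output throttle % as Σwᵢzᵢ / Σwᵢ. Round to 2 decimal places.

R1 (z=83.0): on_target=0.09 → w = 0.09
R2 (z=56.0): on_target=0.09, steady=0.05, uphill=0.67; AND[min(a, b)] → w = 0.05
R3 (z=47.0): accelerating=0.94, flat=0.23; AND[min(a, b)] → w = 0.23
R4 (z=81.0): steady=0.05, flat=0.23; AND[min(a, b)] → w = 0.05
R5 (z=16.9): on_target=0.09, ¬flat=1−0.23=0.77; AND[min(a, b)] → w = 0.09
Weighted average = (0.09·83.0 + 0.05·56.0 + 0.23·47.0 + 0.05·81.0 + 0.09·16.9) / (0.09 + 0.05 + 0.23 + 0.05 + 0.09)
  = 26.6510 / 0.5100 = 52.26

52.26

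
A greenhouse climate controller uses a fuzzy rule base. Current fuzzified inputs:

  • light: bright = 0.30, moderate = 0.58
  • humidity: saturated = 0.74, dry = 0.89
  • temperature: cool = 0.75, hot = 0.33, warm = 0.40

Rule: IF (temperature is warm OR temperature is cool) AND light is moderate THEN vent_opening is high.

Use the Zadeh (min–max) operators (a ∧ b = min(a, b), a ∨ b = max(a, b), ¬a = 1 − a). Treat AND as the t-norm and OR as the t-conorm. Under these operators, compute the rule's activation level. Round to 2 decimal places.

0.58

firing strength: (warm=0.40 OR cool=0.75) = 0.75; AND[min(a, b)] with moderate=0.58 → w = 0.58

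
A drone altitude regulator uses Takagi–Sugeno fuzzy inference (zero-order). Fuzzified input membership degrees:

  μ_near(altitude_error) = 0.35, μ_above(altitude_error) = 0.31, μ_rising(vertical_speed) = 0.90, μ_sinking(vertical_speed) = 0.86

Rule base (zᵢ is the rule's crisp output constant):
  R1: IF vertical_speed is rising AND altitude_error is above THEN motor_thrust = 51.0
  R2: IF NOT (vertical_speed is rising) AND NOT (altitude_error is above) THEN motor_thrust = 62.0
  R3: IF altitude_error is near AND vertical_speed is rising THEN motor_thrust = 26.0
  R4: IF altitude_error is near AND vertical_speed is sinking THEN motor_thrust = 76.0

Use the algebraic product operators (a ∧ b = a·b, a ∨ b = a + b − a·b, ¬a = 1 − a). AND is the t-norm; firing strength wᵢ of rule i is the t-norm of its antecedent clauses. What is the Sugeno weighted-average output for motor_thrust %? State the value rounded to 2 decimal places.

51.42

R1 (z=51.0): rising=0.90, above=0.31; AND[a·b] → w = 0.2790
R2 (z=62.0): ¬rising=1−0.90=0.10, ¬above=1−0.31=0.69; AND[a·b] → w = 0.0690
R3 (z=26.0): near=0.35, rising=0.90; AND[a·b] → w = 0.3150
R4 (z=76.0): near=0.35, sinking=0.86; AND[a·b] → w = 0.3010
Weighted average = (0.2790·51.0 + 0.0690·62.0 + 0.3150·26.0 + 0.3010·76.0) / (0.2790 + 0.0690 + 0.3150 + 0.3010)
  = 49.5730 / 0.9640 = 51.42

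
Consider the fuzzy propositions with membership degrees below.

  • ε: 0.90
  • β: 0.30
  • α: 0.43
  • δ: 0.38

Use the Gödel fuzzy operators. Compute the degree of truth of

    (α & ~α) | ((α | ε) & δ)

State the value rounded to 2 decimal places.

0.43

~α = 1 − 0.43 = 0.57
α & ~α = min(a, b) on (0.43, 0.57) = 0.43
α | ε = max(a, b) on (0.43, 0.90) = 0.90
(α | ε) & δ = min(a, b) on (0.90, 0.38) = 0.38
(α & ~α) | ((α | ε) & δ) = max(a, b) on (0.43, 0.38) = 0.43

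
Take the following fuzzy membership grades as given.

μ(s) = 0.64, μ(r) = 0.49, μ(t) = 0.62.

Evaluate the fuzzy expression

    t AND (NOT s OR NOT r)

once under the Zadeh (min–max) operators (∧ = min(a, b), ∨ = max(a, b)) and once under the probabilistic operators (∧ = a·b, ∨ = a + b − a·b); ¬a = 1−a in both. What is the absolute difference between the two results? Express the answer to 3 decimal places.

0.084

Under Zadeh (min–max):
  NOT s = 1 − 0.64 = 0.36
  NOT r = 1 − 0.49 = 0.51
  NOT s OR NOT r = max(a, b) on (0.36, 0.51) = 0.51
  t AND (NOT s OR NOT r) = min(a, b) on (0.62, 0.51) = 0.51
  → value = 0.5100
Under probabilistic:
  NOT s = 1 − 0.6400 = 0.3600
  NOT r = 1 − 0.4900 = 0.5100
  NOT s OR NOT r = a + b − a·b on (0.3600, 0.5100) = 0.6864
  t AND (NOT s OR NOT r) = a·b on (0.6200, 0.6864) = 0.4256
  → value = 0.4256
|0.5100 − 0.4256| = 0.084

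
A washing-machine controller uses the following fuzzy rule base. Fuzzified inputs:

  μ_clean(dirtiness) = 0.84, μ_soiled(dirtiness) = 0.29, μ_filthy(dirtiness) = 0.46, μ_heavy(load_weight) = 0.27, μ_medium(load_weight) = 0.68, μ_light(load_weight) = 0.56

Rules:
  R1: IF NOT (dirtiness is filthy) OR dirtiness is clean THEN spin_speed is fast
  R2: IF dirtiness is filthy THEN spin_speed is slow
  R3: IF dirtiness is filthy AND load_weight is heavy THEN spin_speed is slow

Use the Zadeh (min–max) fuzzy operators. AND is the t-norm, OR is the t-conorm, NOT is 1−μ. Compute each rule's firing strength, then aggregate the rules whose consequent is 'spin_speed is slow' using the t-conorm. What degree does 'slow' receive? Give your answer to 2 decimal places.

R1: ¬filthy=1−0.46=0.54, clean=0.84; OR[max(a, b)] → w = 0.84
R2: filthy=0.46 → w = 0.46
R3: filthy=0.46, heavy=0.27; AND[min(a, b)] → w = 0.27
Rules with consequent 'slow': {R2, R3} → strengths 0.46, 0.27
Aggregate via t-conorm [max(a, b)]: 0.46

0.46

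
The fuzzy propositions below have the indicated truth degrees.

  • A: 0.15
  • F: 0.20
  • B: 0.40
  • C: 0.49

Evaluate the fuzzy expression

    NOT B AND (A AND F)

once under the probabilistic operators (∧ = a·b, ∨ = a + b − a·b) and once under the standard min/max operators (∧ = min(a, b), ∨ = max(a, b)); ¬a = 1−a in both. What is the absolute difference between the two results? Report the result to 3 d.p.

0.132

Under probabilistic:
  NOT B = 1 − 0.4000 = 0.6000
  A AND F = a·b on (0.1500, 0.2000) = 0.0300
  NOT B AND (A AND F) = a·b on (0.6000, 0.0300) = 0.0180
  → value = 0.0180
Under standard min/max:
  NOT B = 1 − 0.40 = 0.60
  A AND F = min(a, b) on (0.15, 0.20) = 0.15
  NOT B AND (A AND F) = min(a, b) on (0.60, 0.15) = 0.15
  → value = 0.1500
|0.0180 − 0.1500| = 0.132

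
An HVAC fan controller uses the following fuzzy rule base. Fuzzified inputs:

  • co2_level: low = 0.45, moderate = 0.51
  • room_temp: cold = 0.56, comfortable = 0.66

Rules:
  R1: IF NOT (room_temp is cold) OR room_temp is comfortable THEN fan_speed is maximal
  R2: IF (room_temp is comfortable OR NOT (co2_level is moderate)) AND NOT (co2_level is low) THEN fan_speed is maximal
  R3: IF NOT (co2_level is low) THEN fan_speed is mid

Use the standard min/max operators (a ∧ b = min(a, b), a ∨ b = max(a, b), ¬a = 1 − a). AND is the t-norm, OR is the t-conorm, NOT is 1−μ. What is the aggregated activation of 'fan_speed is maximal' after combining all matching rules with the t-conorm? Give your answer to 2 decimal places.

0.66

R1: ¬cold=1−0.56=0.44, comfortable=0.66; OR[max(a, b)] → w = 0.66
R2: (comfortable=0.66 OR ¬moderate=1−0.51=0.49) = 0.66; AND[min(a, b)] with ¬low=1−0.45=0.55 → w = 0.55
R3: ¬low=1−0.45=0.55 → w = 0.55
Rules with consequent 'maximal': {R1, R2} → strengths 0.66, 0.55
Aggregate via t-conorm [max(a, b)]: 0.66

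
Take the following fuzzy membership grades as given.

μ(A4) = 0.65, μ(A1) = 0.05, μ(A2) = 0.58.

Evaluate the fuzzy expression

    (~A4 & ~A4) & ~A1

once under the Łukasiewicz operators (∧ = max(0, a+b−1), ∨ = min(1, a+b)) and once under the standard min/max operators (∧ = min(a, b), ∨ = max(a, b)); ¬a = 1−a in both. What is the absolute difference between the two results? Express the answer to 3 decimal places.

Under Łukasiewicz:
  ~A4 = 1 − 0.65 = 0.35
  ~A4 = 1 − 0.65 = 0.35
  ~A4 & ~A4 = max(0, a+b−1) on (0.35, 0.35) = 0.00
  ~A1 = 1 − 0.05 = 0.95
  (~A4 & ~A4) & ~A1 = max(0, a+b−1) on (0.00, 0.95) = 0.00
  → value = 0.0000
Under standard min/max:
  ~A4 = 1 − 0.65 = 0.35
  ~A4 = 1 − 0.65 = 0.35
  ~A4 & ~A4 = min(a, b) on (0.35, 0.35) = 0.35
  ~A1 = 1 − 0.05 = 0.95
  (~A4 & ~A4) & ~A1 = min(a, b) on (0.35, 0.95) = 0.35
  → value = 0.3500
|0.0000 − 0.3500| = 0.350

0.350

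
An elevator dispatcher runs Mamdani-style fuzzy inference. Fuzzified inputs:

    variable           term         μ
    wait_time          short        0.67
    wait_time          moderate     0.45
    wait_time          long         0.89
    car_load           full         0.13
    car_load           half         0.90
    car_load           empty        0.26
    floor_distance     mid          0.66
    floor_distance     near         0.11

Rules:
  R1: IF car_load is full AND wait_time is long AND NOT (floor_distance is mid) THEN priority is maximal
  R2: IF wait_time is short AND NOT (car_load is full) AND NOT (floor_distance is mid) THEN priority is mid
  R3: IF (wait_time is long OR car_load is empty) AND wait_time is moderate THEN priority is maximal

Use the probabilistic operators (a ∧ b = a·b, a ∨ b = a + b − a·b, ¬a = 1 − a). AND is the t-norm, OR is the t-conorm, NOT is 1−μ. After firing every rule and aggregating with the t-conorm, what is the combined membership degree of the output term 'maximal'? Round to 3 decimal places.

0.436

R1: full=0.13, long=0.89, ¬mid=1−0.66=0.34; AND[a·b] → w = 0.0393
R2: short=0.67, ¬full=1−0.13=0.87, ¬mid=1−0.66=0.34; AND[a·b] → w = 0.1982
R3: (long=0.89 OR empty=0.26) = 0.9186; AND[a·b] with moderate=0.45 → w = 0.4134
Rules with consequent 'maximal': {R1, R3} → strengths 0.0393, 0.4134
Aggregate via t-conorm [a + b − a·b]: 0.4364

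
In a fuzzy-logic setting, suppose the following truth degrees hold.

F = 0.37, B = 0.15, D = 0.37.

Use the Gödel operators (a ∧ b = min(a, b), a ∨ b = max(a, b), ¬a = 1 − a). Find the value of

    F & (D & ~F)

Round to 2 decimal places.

~F = 1 − 0.37 = 0.63
D & ~F = min(a, b) on (0.37, 0.63) = 0.37
F & (D & ~F) = min(a, b) on (0.37, 0.37) = 0.37

0.37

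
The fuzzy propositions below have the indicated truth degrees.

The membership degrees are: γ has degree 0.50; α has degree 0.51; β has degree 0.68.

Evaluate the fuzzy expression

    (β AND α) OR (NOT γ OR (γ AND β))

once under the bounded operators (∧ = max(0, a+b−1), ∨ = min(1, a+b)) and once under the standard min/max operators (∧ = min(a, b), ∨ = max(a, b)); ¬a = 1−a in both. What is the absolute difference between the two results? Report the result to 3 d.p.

0.360

Under bounded:
  β AND α = max(0, a+b−1) on (0.68, 0.51) = 0.19
  NOT γ = 1 − 0.50 = 0.50
  γ AND β = max(0, a+b−1) on (0.50, 0.68) = 0.18
  NOT γ OR (γ AND β) = min(1, a+b) on (0.50, 0.18) = 0.68
  (β AND α) OR (NOT γ OR (γ AND β)) = min(1, a+b) on (0.19, 0.68) = 0.87
  → value = 0.8700
Under standard min/max:
  β AND α = min(a, b) on (0.68, 0.51) = 0.51
  NOT γ = 1 − 0.50 = 0.50
  γ AND β = min(a, b) on (0.50, 0.68) = 0.50
  NOT γ OR (γ AND β) = max(a, b) on (0.50, 0.50) = 0.50
  (β AND α) OR (NOT γ OR (γ AND β)) = max(a, b) on (0.51, 0.50) = 0.51
  → value = 0.5100
|0.8700 − 0.5100| = 0.360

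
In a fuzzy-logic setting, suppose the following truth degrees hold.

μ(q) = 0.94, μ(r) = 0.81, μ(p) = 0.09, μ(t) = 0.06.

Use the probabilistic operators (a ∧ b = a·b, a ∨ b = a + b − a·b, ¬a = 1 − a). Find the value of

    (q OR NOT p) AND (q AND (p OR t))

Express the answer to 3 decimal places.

0.135

NOT p = 1 − 0.0900 = 0.9100
q OR NOT p = a + b − a·b on (0.9400, 0.9100) = 0.9946
p OR t = a + b − a·b on (0.0900, 0.0600) = 0.1446
q AND (p OR t) = a·b on (0.9400, 0.1446) = 0.1359
(q OR NOT p) AND (q AND (p OR t)) = a·b on (0.9946, 0.1359) = 0.1352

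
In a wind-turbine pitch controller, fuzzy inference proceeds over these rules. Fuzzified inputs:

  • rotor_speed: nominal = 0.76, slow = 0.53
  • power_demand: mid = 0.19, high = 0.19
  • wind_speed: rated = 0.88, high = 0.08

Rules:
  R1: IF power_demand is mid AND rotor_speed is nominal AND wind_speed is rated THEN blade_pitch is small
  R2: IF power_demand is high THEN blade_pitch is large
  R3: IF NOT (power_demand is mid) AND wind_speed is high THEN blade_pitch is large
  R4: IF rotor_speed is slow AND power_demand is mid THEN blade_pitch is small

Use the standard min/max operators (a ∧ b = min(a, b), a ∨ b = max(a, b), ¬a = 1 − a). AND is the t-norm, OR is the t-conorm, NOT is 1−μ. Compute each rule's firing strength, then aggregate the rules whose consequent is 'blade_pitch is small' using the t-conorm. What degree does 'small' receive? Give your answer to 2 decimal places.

R1: mid=0.19, nominal=0.76, rated=0.88; AND[min(a, b)] → w = 0.19
R2: high=0.19 → w = 0.19
R3: ¬mid=1−0.19=0.81, high=0.08; AND[min(a, b)] → w = 0.08
R4: slow=0.53, mid=0.19; AND[min(a, b)] → w = 0.19
Rules with consequent 'small': {R1, R4} → strengths 0.19, 0.19
Aggregate via t-conorm [max(a, b)]: 0.19

0.19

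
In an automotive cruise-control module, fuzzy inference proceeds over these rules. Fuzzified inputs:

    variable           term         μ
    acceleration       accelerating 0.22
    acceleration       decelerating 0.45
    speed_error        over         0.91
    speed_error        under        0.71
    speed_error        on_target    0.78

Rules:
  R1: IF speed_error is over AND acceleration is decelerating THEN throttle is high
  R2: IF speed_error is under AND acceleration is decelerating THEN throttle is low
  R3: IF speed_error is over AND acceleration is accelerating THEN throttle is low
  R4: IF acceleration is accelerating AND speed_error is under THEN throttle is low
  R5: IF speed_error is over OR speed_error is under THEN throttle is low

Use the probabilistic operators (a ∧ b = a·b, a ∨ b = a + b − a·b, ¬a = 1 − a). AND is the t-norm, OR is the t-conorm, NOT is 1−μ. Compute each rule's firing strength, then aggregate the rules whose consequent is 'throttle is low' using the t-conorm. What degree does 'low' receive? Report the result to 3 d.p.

0.988

R1: over=0.91, decelerating=0.45; AND[a·b] → w = 0.4095
R2: under=0.71, decelerating=0.45; AND[a·b] → w = 0.3195
R3: over=0.91, accelerating=0.22; AND[a·b] → w = 0.2002
R4: accelerating=0.22, under=0.71; AND[a·b] → w = 0.1562
R5: over=0.91, under=0.71; OR[a + b − a·b] → w = 0.9739
Rules with consequent 'low': {R2, R3, R4, R5} → strengths 0.3195, 0.2002, 0.1562, 0.9739
Aggregate via t-conorm [a + b − a·b]: 0.9880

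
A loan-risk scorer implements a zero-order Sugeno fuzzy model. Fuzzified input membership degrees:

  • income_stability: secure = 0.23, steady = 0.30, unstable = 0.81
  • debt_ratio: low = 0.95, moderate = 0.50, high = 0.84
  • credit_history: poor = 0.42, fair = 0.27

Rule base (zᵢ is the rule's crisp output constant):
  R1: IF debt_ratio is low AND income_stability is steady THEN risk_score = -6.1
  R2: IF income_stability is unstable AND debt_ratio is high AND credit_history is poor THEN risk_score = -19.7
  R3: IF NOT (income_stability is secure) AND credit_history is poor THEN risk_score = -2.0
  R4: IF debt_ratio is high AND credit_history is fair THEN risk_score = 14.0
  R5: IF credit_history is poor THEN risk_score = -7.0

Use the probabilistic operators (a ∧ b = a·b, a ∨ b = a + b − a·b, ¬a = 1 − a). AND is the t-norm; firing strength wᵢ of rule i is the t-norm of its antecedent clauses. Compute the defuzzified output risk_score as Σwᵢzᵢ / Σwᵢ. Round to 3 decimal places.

-5.049

R1 (z=-6.1): low=0.95, steady=0.30; AND[a·b] → w = 0.2850
R2 (z=-19.7): unstable=0.81, high=0.84, poor=0.42; AND[a·b] → w = 0.2858
R3 (z=-2.0): ¬secure=1−0.23=0.77, poor=0.42; AND[a·b] → w = 0.3234
R4 (z=14.0): high=0.84, fair=0.27; AND[a·b] → w = 0.2268
R5 (z=-7.0): poor=0.42 → w = 0.4200
Weighted average = (0.2850·-6.1 + 0.2858·-19.7 + 0.3234·-2.0 + 0.2268·14.0 + 0.4200·-7.0) / (0.2850 + 0.2858 + 0.3234 + 0.2268 + 0.4200)
  = -7.7797 / 1.5410 = -5.049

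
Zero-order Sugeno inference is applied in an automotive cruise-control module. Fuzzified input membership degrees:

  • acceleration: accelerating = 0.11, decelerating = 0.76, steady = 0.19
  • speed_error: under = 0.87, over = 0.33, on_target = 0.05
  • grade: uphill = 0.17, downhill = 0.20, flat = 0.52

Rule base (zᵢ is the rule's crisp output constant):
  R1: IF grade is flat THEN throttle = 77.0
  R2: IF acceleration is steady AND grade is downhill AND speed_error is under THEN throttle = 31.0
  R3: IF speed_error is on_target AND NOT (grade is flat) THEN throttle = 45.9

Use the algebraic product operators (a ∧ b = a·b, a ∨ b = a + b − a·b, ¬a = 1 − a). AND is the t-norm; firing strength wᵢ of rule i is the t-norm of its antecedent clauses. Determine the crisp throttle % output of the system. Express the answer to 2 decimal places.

R1 (z=77.0): flat=0.52 → w = 0.5200
R2 (z=31.0): steady=0.19, downhill=0.20, under=0.87; AND[a·b] → w = 0.0331
R3 (z=45.9): on_target=0.05, ¬flat=1−0.52=0.48; AND[a·b] → w = 0.0240
Weighted average = (0.5200·77.0 + 0.0331·31.0 + 0.0240·45.9) / (0.5200 + 0.0331 + 0.0240)
  = 42.1665 / 0.5771 = 73.07

73.07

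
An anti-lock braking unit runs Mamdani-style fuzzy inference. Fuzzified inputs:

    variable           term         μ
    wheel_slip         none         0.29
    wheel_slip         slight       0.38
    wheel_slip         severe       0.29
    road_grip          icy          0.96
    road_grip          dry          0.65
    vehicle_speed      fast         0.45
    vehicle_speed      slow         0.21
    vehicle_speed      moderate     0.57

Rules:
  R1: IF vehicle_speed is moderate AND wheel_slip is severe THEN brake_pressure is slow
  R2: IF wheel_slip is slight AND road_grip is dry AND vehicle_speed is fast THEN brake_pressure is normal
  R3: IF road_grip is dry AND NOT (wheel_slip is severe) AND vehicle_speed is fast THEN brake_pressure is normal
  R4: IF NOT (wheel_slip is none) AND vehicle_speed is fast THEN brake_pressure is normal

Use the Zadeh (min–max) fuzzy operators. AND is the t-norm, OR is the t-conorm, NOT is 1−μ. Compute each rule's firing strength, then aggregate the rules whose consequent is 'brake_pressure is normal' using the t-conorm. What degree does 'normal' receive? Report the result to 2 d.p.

0.45

R1: moderate=0.57, severe=0.29; AND[min(a, b)] → w = 0.29
R2: slight=0.38, dry=0.65, fast=0.45; AND[min(a, b)] → w = 0.38
R3: dry=0.65, ¬severe=1−0.29=0.71, fast=0.45; AND[min(a, b)] → w = 0.45
R4: ¬none=1−0.29=0.71, fast=0.45; AND[min(a, b)] → w = 0.45
Rules with consequent 'normal': {R2, R3, R4} → strengths 0.38, 0.45, 0.45
Aggregate via t-conorm [max(a, b)]: 0.45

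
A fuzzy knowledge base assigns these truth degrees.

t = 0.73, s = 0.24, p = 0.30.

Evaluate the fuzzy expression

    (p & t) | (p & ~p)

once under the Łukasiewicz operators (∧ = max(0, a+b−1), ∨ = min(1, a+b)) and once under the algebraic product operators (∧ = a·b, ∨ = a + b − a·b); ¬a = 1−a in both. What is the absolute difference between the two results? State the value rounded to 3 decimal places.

Under Łukasiewicz:
  p & t = max(0, a+b−1) on (0.30, 0.73) = 0.03
  ~p = 1 − 0.30 = 0.70
  p & ~p = max(0, a+b−1) on (0.30, 0.70) = 0.00
  (p & t) | (p & ~p) = min(1, a+b) on (0.03, 0.00) = 0.03
  → value = 0.0300
Under algebraic product:
  p & t = a·b on (0.3000, 0.7300) = 0.2190
  ~p = 1 − 0.3000 = 0.7000
  p & ~p = a·b on (0.3000, 0.7000) = 0.2100
  (p & t) | (p & ~p) = a + b − a·b on (0.2190, 0.2100) = 0.3830
  → value = 0.3830
|0.0300 − 0.3830| = 0.353

0.353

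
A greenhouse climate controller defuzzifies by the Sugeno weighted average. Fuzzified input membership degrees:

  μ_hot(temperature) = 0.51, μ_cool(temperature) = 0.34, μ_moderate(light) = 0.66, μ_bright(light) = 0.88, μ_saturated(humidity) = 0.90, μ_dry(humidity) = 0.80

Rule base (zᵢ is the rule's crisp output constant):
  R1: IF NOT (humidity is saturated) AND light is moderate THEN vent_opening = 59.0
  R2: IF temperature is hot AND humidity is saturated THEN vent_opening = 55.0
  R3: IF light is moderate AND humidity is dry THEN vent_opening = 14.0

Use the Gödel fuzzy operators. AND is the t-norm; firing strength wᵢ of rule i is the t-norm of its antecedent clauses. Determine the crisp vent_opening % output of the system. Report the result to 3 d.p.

34.008

R1 (z=59.0): ¬saturated=1−0.90=0.10, moderate=0.66; AND[min(a, b)] → w = 0.10
R2 (z=55.0): hot=0.51, saturated=0.90; AND[min(a, b)] → w = 0.51
R3 (z=14.0): moderate=0.66, dry=0.80; AND[min(a, b)] → w = 0.66
Weighted average = (0.10·59.0 + 0.51·55.0 + 0.66·14.0) / (0.10 + 0.51 + 0.66)
  = 43.1900 / 1.2700 = 34.008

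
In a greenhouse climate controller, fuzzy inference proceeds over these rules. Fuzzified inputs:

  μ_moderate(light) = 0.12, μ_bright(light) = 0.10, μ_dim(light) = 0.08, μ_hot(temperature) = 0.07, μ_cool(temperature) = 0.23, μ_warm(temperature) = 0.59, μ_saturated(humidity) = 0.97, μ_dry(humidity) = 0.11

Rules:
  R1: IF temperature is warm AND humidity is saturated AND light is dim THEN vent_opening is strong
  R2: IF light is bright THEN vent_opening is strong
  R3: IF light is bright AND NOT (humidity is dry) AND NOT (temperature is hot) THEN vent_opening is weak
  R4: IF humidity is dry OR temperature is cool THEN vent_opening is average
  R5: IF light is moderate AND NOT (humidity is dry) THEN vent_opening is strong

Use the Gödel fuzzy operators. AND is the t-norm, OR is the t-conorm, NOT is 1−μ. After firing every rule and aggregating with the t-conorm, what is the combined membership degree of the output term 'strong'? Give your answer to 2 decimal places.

R1: warm=0.59, saturated=0.97, dim=0.08; AND[min(a, b)] → w = 0.08
R2: bright=0.10 → w = 0.10
R3: bright=0.10, ¬dry=1−0.11=0.89, ¬hot=1−0.07=0.93; AND[min(a, b)] → w = 0.10
R4: dry=0.11, cool=0.23; OR[max(a, b)] → w = 0.23
R5: moderate=0.12, ¬dry=1−0.11=0.89; AND[min(a, b)] → w = 0.12
Rules with consequent 'strong': {R1, R2, R5} → strengths 0.08, 0.10, 0.12
Aggregate via t-conorm [max(a, b)]: 0.12

0.12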